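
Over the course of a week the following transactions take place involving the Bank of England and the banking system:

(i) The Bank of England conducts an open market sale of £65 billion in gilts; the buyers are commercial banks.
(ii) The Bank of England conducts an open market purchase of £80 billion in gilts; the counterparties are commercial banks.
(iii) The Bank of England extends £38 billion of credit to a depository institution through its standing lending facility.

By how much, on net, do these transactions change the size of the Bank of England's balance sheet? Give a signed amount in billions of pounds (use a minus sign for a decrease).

+£53 billion

OMO sale (to banks) £65 billion: a Bank of England asset is shed → −£65B.
OMO purchase (from banks) £80 billion: a Bank of England asset is acquired → +£80B.
Discount-window loan £38 billion: a Bank of England asset is acquired → +£38B.
Net: −65 + 80 + 38 = +£53 billion.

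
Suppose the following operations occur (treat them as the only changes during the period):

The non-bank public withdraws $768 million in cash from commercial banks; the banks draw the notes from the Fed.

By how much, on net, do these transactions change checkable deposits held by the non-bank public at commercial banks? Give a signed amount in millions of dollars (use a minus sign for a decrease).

-$768 million

Fed balance sheet:
  Assets:      no change
  Liabilities: Bank reserves −$768M, Currency in circulation +$768M
Commercial banking system:
  Assets:      Reserves at CB −$768M
  Liabilities: Checkable deposits −$768M
So the change in checkable deposits held by the non-bank public at commercial banks is -$768 million.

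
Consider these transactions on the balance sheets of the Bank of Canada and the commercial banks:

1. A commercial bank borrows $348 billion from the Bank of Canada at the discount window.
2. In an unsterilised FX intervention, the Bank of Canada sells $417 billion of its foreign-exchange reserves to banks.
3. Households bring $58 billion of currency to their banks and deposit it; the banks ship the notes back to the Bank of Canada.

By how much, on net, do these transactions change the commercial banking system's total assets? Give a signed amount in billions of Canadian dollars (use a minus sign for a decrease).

+$406 billion

Bank of Canada balance sheet:
  Assets:      Loans to banks +$348B, Foreign assets −$417B
  Liabilities: Bank reserves −$11B, Currency in circulation −$58B
Commercial banking system:
  Assets:      Reserves at CB −$11B, Foreign assets +$417B
  Liabilities: Checkable deposits +$58B, Borrowings from CB +$348B
Change in total bank assets = +$406 billion.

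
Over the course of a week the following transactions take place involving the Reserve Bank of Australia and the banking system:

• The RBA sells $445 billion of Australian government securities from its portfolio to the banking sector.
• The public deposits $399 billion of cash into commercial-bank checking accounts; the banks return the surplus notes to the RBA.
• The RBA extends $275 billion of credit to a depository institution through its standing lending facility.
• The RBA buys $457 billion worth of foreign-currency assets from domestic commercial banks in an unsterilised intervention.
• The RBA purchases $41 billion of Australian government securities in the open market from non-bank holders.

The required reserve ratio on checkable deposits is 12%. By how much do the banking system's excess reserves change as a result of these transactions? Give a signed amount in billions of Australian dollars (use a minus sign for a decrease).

+$674.2 billion

OMO sale (to banks) $445 billion: reserves −$445B, deposits 0.
Currency deposit $399 billion: reserves +$399B, deposits +$399B.
Discount-window loan $275 billion: reserves +$275B, deposits 0.
FX purchase $457 billion: reserves +$457B, deposits 0.
Asset purchase (from non-banks) $41 billion: reserves +$41B, deposits +$41B.
Totals: Δreserves = +$727B, Δdeposits = +$440B.
Δrequired reserves = 12% × +$440B = +$52.8B.
Δexcess reserves = Δreserves − Δrequired = +$727B − (+$52.8B) = +$674.2 billion.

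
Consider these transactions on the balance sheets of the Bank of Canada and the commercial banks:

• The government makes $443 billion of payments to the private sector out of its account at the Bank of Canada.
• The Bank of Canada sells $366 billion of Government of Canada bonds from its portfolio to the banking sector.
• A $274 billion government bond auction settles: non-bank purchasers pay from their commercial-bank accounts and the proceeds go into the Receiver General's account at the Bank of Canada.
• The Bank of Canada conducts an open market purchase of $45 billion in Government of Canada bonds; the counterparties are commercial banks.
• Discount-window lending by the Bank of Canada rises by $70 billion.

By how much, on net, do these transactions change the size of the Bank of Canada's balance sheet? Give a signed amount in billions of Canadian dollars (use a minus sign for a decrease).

Bank of Canada balance sheet:
  Assets:      Securities −$321B, Loans to banks +$70B
  Liabilities: Bank reserves −$82B, Government deposits −$169B
Change in total Bank of Canada assets = -$251 billion.

-$251 billion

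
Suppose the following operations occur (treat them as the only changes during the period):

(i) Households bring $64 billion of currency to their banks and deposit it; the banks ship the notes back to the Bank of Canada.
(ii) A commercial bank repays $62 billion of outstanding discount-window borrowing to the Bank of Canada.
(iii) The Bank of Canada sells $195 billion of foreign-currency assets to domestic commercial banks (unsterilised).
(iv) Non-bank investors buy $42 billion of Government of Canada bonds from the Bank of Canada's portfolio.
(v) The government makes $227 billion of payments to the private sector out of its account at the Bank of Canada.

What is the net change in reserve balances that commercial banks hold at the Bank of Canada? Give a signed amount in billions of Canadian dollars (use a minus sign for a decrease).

Currency deposit $64 billion: returned notes are swapped for reserve credit → +$64B.
Discount-window repayment $62 billion: repayment is debited from reserves → −$62B.
FX sale $195 billion: the buying banks pay out of their reserve balances → −$195B.
Asset sale (to non-banks) $42 billion: the non-bank buyers' banks settle from reserves → −$42B.
Government spending $227 billion: government payments flow into bank reserve accounts → +$227B.
Net: 64 − 62 − 195 − 42 + 227 = -$8 billion.

-$8 billion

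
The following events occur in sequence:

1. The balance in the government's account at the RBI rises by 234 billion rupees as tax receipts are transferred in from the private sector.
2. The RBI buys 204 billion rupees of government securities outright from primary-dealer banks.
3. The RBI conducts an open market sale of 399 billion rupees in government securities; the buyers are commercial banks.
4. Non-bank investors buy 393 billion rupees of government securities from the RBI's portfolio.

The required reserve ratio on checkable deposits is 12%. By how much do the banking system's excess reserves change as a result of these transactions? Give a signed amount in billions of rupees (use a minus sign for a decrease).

-746.76 billion

Government account inflow 234 billion rupees: reserves −234B, deposits −234B.
OMO purchase (from banks) 204 billion rupees: reserves +204B, deposits 0.
OMO sale (to banks) 399 billion rupees: reserves −399B, deposits 0.
Asset sale (to non-banks) 393 billion rupees: reserves −393B, deposits −393B.
Totals: Δreserves = −822B, Δdeposits = −627B.
Δrequired reserves = 12% × −627B = −75.24B.
Δexcess reserves = Δreserves − Δrequired = −822B − (−75.24B) = -746.76 billion.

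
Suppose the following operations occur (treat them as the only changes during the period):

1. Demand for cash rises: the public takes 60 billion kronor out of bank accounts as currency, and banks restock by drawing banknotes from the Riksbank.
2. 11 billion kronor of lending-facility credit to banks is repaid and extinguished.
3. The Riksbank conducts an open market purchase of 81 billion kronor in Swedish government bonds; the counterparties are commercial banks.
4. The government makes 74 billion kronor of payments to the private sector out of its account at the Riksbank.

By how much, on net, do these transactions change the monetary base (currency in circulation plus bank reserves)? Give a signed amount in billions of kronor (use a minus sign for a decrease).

+144 billion

Riksbank balance sheet:
  Assets:      Securities +81B, Loans to banks −11B
  Liabilities: Bank reserves +84B, Currency in circulation +60B, Government deposits −74B
Commercial banking system:
  Assets:      Reserves at CB +84B, Securities −81B
  Liabilities: Checkable deposits +14B, Borrowings from CB −11B
Monetary base = currency + reserves: +60B + (+84B) = +144 billion.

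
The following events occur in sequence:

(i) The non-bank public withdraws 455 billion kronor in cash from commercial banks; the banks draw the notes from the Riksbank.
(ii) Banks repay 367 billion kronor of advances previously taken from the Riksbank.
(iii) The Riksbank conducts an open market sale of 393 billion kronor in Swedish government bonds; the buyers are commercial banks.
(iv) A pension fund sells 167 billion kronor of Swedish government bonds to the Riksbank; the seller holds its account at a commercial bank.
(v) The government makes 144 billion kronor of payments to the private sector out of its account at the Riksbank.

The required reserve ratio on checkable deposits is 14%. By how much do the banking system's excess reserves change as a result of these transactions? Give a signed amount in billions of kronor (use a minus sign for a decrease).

Currency withdrawal 455 billion kronor: reserves −455B, deposits −455B.
Discount-window repayment 367 billion kronor: reserves −367B, deposits 0.
OMO sale (to banks) 393 billion kronor: reserves −393B, deposits 0.
Asset purchase (from non-banks) 167 billion kronor: reserves +167B, deposits +167B.
Government spending 144 billion kronor: reserves +144B, deposits +144B.
Totals: Δreserves = −904B, Δdeposits = −144B.
Δrequired reserves = 14% × −144B = −20.16B.
Δexcess reserves = Δreserves − Δrequired = −904B − (−20.16B) = -883.84 billion.

-883.84 billion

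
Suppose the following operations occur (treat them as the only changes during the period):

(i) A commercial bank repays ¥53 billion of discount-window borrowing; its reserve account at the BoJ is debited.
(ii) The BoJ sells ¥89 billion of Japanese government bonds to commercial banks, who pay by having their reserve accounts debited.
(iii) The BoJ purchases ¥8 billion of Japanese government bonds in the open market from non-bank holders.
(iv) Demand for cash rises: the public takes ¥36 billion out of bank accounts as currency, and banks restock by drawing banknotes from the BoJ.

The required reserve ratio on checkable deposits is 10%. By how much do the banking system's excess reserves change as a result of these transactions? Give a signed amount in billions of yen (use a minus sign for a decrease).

-¥167.2 billion

Discount-window repayment ¥53 billion: reserves −¥53B, deposits 0.
OMO sale (to banks) ¥89 billion: reserves −¥89B, deposits 0.
Asset purchase (from non-banks) ¥8 billion: reserves +¥8B, deposits +¥8B.
Currency withdrawal ¥36 billion: reserves −¥36B, deposits −¥36B.
Totals: Δreserves = −¥170B, Δdeposits = −¥28B.
Δrequired reserves = 10% × −¥28B = −¥2.8B.
Δexcess reserves = Δreserves − Δrequired = −¥170B − (−¥2.8B) = -¥167.2 billion.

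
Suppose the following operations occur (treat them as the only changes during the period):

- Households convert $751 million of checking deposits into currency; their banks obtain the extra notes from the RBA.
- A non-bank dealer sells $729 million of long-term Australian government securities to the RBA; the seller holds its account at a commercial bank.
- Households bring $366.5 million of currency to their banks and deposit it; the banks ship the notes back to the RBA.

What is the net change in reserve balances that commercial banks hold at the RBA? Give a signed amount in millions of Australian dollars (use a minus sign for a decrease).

+$344.5 million

Currency withdrawal $751 million: banks swap reserves for currency → −$751M.
Asset purchase (from non-banks) $729 million: the RBA pays by crediting reserve accounts → +$729M.
Currency deposit $366.5 million: returned notes are swapped for reserve credit → +$366.5M.
Net: −751 + 729 + 366.5 = +$344.5 million.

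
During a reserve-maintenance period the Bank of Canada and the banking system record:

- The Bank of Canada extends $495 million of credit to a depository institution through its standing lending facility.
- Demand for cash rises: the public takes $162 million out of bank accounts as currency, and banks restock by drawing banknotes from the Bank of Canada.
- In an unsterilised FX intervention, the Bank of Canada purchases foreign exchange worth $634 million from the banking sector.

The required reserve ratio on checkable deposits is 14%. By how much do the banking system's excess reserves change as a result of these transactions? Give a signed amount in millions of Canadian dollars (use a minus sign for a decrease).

Discount-window loan $495 million: reserves +$495M, deposits 0.
Currency withdrawal $162 million: reserves −$162M, deposits −$162M.
FX purchase $634 million: reserves +$634M, deposits 0.
Totals: Δreserves = +$967M, Δdeposits = −$162M.
Δrequired reserves = 14% × −$162M = −$22.68M.
Δexcess reserves = Δreserves − Δrequired = +$967M − (−$22.68M) = +$989.68 million.

+$989.68 million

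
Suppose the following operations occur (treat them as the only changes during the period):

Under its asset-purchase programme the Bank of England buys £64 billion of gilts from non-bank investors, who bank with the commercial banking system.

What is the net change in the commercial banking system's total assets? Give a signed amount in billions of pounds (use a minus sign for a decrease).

Bank of England balance sheet:
  Assets:      Securities +£64B
  Liabilities: Bank reserves +£64B
Commercial banking system:
  Assets:      Reserves at CB +£64B
  Liabilities: Checkable deposits +£64B
Change in total bank assets = +£64 billion.

+£64 billion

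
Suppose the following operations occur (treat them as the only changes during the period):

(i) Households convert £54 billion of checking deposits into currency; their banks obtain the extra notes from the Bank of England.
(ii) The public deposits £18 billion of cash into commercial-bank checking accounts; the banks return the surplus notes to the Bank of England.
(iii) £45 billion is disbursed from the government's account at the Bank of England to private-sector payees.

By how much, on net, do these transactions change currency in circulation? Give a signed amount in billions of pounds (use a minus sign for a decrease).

+£36 billion

Bank of England balance sheet:
  Assets:      no change
  Liabilities: Bank reserves +£9B, Currency in circulation +£36B, Government deposits −£45B
So the change in currency in circulation is +£36 billion.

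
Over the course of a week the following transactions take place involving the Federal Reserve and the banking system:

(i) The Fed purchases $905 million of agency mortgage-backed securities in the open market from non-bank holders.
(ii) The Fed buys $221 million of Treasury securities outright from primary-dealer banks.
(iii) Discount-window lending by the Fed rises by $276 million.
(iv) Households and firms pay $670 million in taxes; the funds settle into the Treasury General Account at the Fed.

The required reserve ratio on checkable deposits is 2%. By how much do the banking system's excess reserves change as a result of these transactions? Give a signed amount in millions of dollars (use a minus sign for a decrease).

+$727.3 million

Asset purchase (from non-banks) $905 million: reserves +$905M, deposits +$905M.
OMO purchase (from banks) $221 million: reserves +$221M, deposits 0.
Discount-window loan $276 million: reserves +$276M, deposits 0.
Government account inflow $670 million: reserves −$670M, deposits −$670M.
Totals: Δreserves = +$732M, Δdeposits = +$235M.
Δrequired reserves = 2% × +$235M = +$4.7M.
Δexcess reserves = Δreserves − Δrequired = +$732M − (+$4.7M) = +$727.3 million.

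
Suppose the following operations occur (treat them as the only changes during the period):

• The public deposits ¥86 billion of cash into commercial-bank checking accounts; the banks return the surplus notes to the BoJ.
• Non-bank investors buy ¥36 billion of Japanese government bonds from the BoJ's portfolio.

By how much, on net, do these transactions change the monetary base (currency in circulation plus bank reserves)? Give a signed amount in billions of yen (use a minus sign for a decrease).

BoJ balance sheet:
  Assets:      Securities −¥36B
  Liabilities: Bank reserves +¥50B, Currency in circulation −¥86B
Monetary base = currency + reserves: −¥86B + (+¥50B) = -¥36 billion.

-¥36 billion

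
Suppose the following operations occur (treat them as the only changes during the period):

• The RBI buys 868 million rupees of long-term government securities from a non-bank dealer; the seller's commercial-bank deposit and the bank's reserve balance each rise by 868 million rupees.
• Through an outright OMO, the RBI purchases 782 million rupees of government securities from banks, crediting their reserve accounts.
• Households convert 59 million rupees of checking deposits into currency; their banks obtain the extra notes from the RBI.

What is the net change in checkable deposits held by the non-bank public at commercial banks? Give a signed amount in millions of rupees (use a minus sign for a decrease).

+809 million

RBI balance sheet:
  Assets:      Securities +1650M
  Liabilities: Bank reserves +1591M, Currency in circulation +59M
Commercial banking system:
  Assets:      Reserves at CB +1591M, Securities −782M
  Liabilities: Checkable deposits +809M
So the change in checkable deposits held by the non-bank public at commercial banks is +809 million.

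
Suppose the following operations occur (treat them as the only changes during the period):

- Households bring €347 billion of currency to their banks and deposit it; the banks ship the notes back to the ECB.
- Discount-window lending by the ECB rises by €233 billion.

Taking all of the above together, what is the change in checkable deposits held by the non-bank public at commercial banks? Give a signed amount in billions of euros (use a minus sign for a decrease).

+€347 billion

ECB balance sheet:
  Assets:      Loans to banks +€233B
  Liabilities: Bank reserves +€580B, Currency in circulation −€347B
Commercial banking system:
  Assets:      Reserves at CB +€580B
  Liabilities: Checkable deposits +€347B, Borrowings from CB +€233B
So the change in checkable deposits held by the non-bank public at commercial banks is +€347 billion.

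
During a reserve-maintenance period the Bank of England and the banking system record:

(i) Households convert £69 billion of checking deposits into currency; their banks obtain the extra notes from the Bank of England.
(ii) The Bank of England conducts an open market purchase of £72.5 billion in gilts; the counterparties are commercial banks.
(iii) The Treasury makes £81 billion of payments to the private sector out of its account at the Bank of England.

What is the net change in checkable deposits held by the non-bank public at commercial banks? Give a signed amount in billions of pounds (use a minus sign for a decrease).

Currency withdrawal £69 billion: non-bank counterparties' bank balances fall → −£69B.
OMO purchase (from banks) £72.5 billion: the counterparty is a bank, so public deposits are unchanged → 0.
Government spending £81 billion: non-bank counterparties' bank balances rise → +£81B.
Net: −69 + 0 + 81 = +£12 billion.

+£12 billion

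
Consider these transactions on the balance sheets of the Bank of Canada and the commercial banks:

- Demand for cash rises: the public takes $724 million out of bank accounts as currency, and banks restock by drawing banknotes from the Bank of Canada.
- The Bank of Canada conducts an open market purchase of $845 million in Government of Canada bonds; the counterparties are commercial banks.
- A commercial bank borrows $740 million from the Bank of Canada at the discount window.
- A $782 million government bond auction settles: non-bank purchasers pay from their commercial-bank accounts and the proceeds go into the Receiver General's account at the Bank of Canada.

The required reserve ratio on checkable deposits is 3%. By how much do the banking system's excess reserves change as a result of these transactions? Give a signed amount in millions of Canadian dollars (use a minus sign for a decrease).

+$124.18 million

Currency withdrawal $724 million: reserves −$724M, deposits −$724M.
OMO purchase (from banks) $845 million: reserves +$845M, deposits 0.
Discount-window loan $740 million: reserves +$740M, deposits 0.
Government account inflow $782 million: reserves −$782M, deposits −$782M.
Totals: Δreserves = +$79M, Δdeposits = −$1506M.
Δrequired reserves = 3% × −$1506M = −$45.18M.
Δexcess reserves = Δreserves − Δrequired = +$79M − (−$45.18M) = +$124.18 million.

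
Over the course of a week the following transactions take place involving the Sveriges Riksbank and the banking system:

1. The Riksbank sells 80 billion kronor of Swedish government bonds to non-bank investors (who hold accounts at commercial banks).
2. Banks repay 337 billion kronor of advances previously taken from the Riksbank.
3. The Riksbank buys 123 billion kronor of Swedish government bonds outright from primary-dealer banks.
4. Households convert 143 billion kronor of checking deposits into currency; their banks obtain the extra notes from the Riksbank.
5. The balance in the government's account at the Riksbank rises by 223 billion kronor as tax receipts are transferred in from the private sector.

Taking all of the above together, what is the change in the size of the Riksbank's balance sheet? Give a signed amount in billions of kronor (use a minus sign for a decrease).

-294 billion

Riksbank balance sheet:
  Assets:      Securities +43B, Loans to banks −337B
  Liabilities: Bank reserves −660B, Currency in circulation +143B, Government deposits +223B
Change in total Riksbank assets = -294 billion.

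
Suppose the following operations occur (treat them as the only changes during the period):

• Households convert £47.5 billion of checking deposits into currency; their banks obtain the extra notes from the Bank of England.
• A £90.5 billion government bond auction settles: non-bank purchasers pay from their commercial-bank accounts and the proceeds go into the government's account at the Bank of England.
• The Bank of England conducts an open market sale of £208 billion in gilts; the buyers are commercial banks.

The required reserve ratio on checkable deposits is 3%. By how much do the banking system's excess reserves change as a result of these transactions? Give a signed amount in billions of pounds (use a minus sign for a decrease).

-£341.86 billion

Currency withdrawal £47.5 billion: reserves −£47.5B, deposits −£47.5B.
Government account inflow £90.5 billion: reserves −£90.5B, deposits −£90.5B.
OMO sale (to banks) £208 billion: reserves −£208B, deposits 0.
Totals: Δreserves = −£346B, Δdeposits = −£138B.
Δrequired reserves = 3% × −£138B = −£4.14B.
Δexcess reserves = Δreserves − Δrequired = −£346B − (−£4.14B) = -£341.86 billion.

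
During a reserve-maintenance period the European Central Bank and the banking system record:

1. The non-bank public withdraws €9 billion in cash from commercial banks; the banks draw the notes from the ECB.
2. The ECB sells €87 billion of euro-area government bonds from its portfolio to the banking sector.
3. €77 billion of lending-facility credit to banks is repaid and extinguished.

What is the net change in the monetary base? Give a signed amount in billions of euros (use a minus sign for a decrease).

-€164 billion

ECB balance sheet:
  Assets:      Securities −€87B, Loans to banks −€77B
  Liabilities: Bank reserves −€173B, Currency in circulation +€9B
Commercial banking system:
  Assets:      Reserves at CB −€173B, Securities +€87B
  Liabilities: Checkable deposits −€9B, Borrowings from CB −€77B
Monetary base = currency + reserves: +€9B + (−€173B) = -€164 billion.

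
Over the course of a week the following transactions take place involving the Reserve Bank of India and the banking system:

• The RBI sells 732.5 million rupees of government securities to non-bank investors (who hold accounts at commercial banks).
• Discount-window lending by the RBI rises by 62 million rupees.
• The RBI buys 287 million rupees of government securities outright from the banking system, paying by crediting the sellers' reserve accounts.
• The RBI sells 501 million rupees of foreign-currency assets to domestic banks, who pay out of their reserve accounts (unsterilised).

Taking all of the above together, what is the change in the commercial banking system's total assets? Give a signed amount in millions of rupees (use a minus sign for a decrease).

-670.5 million

Asset sale (to non-banks) 732.5 million rupees: bank balance sheets shrink → −732.5M.
Discount-window loan 62 million rupees: bank balance sheets expand → +62M.
OMO purchase (from banks) 287 million rupees: just an asset swap on bank balance sheets → 0.
FX sale 501 million rupees: just an asset swap on bank balance sheets → 0.
Net: −732.5 + 62 + 0 + 0 = -670.5 million.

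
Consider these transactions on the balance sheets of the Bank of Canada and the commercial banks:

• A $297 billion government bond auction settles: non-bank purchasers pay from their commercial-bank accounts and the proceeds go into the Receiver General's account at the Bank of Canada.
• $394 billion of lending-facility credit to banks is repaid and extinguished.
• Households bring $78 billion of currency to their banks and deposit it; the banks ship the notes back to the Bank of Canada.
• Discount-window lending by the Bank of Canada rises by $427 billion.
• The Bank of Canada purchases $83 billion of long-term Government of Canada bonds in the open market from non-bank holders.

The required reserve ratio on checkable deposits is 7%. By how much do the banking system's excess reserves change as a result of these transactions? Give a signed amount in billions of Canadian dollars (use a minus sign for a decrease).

Government account inflow $297 billion: reserves −$297B, deposits −$297B.
Discount-window repayment $394 billion: reserves −$394B, deposits 0.
Currency deposit $78 billion: reserves +$78B, deposits +$78B.
Discount-window loan $427 billion: reserves +$427B, deposits 0.
Asset purchase (from non-banks) $83 billion: reserves +$83B, deposits +$83B.
Totals: Δreserves = −$103B, Δdeposits = −$136B.
Δrequired reserves = 7% × −$136B = −$9.52B.
Δexcess reserves = Δreserves − Δrequired = −$103B − (−$9.52B) = -$93.48 billion.

-$93.48 billion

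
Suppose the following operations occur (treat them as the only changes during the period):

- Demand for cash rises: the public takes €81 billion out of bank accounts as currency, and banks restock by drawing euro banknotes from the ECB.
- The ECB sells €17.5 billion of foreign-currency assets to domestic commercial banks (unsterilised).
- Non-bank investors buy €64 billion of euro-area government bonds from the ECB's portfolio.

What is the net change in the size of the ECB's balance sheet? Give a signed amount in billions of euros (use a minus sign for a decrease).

ECB balance sheet:
  Assets:      Securities −€64B, Foreign assets −€17.5B
  Liabilities: Bank reserves −€162.5B, Currency in circulation +€81B
Change in total ECB assets = -€81.5 billion.

-€81.5 billion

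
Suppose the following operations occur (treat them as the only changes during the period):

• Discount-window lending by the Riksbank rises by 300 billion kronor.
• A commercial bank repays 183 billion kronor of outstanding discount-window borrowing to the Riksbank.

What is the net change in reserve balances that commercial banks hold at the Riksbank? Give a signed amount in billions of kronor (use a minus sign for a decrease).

+117 billion

Discount-window loan 300 billion kronor: the loan is credited to the bank's reserve account → +300B.
Discount-window repayment 183 billion kronor: repayment is debited from reserves → −183B.
Net: 300 − 183 = +117 billion.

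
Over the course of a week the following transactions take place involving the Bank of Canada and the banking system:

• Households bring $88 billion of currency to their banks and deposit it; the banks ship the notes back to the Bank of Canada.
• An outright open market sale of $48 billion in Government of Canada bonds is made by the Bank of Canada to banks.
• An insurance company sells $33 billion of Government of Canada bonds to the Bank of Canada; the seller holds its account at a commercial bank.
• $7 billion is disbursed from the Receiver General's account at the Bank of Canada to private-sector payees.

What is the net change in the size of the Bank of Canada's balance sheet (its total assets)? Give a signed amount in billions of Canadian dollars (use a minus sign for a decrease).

-$15 billion

Currency deposit $88 billion: only the composition of liabilities changes → 0.
OMO sale (to banks) $48 billion: a Bank of Canada asset is shed → −$48B.
Asset purchase (from non-banks) $33 billion: a Bank of Canada asset is acquired → +$33B.
Government spending $7 billion: only the composition of liabilities changes → 0.
Net: 0 − 48 + 33 + 0 = -$15 billion.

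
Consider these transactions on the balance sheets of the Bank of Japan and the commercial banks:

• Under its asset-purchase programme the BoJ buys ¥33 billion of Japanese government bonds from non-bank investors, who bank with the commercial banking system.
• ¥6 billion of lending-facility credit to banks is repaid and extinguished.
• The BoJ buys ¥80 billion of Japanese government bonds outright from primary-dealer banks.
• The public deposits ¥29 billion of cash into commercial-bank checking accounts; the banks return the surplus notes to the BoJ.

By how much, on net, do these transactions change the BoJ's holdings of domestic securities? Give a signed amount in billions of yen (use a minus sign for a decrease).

BoJ balance sheet:
  Assets:      Securities +¥113B, Loans to banks −¥6B
  Liabilities: Bank reserves +¥136B, Currency in circulation −¥29B
Commercial banking system:
  Assets:      Reserves at CB +¥136B, Securities −¥80B
  Liabilities: Checkable deposits +¥62B, Borrowings from CB −¥6B
So the change in the BoJ's holdings of domestic securities is +¥113 billion.

+¥113 billion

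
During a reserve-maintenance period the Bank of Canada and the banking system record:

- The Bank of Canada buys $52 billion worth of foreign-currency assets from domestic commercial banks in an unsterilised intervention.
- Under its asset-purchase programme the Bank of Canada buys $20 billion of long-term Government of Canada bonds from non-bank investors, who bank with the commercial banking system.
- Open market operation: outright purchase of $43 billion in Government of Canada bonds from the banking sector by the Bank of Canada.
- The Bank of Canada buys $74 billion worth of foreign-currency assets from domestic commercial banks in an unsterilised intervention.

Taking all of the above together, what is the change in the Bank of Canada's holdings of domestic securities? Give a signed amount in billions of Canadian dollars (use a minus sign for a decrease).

FX purchase $52 billion: the Bank of Canada's securities portfolio is untouched → 0.
Asset purchase (from non-banks) $20 billion: securities added to the Bank of Canada's portfolio → +$20B.
OMO purchase (from banks) $43 billion: securities added to the Bank of Canada's portfolio → +$43B.
FX purchase $74 billion: the Bank of Canada's securities portfolio is untouched → 0.
Net: 0 + 20 + 43 + 0 = +$63 billion.

+$63 billion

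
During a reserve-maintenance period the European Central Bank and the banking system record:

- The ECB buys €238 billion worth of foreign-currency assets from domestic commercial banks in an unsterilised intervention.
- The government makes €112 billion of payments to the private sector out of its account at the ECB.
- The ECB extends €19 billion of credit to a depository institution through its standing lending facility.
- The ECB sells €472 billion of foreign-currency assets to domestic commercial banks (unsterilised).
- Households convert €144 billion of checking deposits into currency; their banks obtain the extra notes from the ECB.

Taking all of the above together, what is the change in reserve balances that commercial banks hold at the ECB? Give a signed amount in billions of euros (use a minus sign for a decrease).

ECB balance sheet:
  Assets:      Loans to banks +€19B, Foreign assets −€234B
  Liabilities: Bank reserves −€247B, Currency in circulation +€144B, Government deposits −€112B
So the change in reserve balances that commercial banks hold at the ECB is -€247 billion.

-€247 billion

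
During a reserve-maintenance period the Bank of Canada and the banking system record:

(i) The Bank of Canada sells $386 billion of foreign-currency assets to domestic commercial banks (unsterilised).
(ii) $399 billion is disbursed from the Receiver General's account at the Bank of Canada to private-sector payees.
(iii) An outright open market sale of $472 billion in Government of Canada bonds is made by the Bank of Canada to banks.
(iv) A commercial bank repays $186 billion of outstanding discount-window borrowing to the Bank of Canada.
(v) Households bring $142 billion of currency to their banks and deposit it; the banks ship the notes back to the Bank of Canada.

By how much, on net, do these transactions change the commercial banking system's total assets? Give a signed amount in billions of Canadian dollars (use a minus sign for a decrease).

+$355 billion

FX sale $386 billion: just an asset swap on bank balance sheets → 0.
Government spending $399 billion: bank balance sheets expand → +$399B.
OMO sale (to banks) $472 billion: just an asset swap on bank balance sheets → 0.
Discount-window repayment $186 billion: bank balance sheets shrink → −$186B.
Currency deposit $142 billion: bank balance sheets expand → +$142B.
Net: 0 + 399 + 0 − 186 + 142 = +$355 billion.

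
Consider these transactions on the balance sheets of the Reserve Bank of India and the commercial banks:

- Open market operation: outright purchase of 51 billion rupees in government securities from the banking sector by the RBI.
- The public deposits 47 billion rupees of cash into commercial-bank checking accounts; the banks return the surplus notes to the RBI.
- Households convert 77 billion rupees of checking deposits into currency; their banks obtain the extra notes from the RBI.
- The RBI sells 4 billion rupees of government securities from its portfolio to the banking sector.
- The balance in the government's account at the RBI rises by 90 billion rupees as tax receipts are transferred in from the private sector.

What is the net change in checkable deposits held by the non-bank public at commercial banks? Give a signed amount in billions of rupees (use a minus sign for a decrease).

OMO purchase (from banks) 51 billion rupees: the counterparty is a bank, so public deposits are unchanged → 0.
Currency deposit 47 billion rupees: non-bank counterparties' bank balances rise → +47B.
Currency withdrawal 77 billion rupees: non-bank counterparties' bank balances fall → −77B.
OMO sale (to banks) 4 billion rupees: the counterparty is a bank, so public deposits are unchanged → 0.
Government account inflow 90 billion rupees: non-bank counterparties' bank balances fall → −90B.
Net: 0 + 47 − 77 + 0 − 90 = -120 billion.

-120 billion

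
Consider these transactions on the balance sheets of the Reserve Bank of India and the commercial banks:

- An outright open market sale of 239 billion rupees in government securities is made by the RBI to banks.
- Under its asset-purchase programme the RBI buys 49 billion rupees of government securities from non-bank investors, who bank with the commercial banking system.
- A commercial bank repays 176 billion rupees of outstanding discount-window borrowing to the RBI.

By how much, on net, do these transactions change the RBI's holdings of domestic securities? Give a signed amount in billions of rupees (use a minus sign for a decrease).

OMO sale (to banks) 239 billion rupees: securities removed from the RBI's portfolio → −239B.
Asset purchase (from non-banks) 49 billion rupees: securities added to the RBI's portfolio → +49B.
Discount-window repayment 176 billion rupees: the RBI's securities portfolio is untouched → 0.
Net: −239 + 49 + 0 = -190 billion.

-190 billion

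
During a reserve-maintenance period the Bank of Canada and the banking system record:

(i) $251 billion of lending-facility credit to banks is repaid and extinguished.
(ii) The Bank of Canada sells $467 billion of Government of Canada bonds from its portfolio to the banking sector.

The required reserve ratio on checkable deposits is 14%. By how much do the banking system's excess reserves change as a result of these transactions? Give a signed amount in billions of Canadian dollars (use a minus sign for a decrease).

Discount-window repayment $251 billion: reserves −$251B, deposits 0.
OMO sale (to banks) $467 billion: reserves −$467B, deposits 0.
Totals: Δreserves = −$718B, Δdeposits = 0.
Δrequired reserves = 14% × 0 = 0.
Δexcess reserves = Δreserves − Δrequired = −$718B − (0) = -$718 billion.

-$718 billion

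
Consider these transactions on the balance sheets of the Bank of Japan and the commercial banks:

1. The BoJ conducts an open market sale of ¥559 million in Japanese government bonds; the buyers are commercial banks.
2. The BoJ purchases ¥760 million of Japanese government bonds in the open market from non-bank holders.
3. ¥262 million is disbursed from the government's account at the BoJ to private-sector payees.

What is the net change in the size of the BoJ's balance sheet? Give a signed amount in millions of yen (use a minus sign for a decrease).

BoJ balance sheet:
  Assets:      Securities +¥201M
  Liabilities: Bank reserves +¥463M, Government deposits −¥262M
Change in total BoJ assets = +¥201 million.

+¥201 million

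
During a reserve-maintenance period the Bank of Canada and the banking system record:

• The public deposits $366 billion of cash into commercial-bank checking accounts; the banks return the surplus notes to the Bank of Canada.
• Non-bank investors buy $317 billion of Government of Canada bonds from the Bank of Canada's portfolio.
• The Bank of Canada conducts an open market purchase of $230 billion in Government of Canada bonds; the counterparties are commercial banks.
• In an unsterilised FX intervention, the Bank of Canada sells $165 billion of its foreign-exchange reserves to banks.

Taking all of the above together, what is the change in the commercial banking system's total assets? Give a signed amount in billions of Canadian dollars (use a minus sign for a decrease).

+$49 billion

Currency deposit $366 billion: bank balance sheets expand → +$366B.
Asset sale (to non-banks) $317 billion: bank balance sheets shrink → −$317B.
OMO purchase (from banks) $230 billion: just an asset swap on bank balance sheets → 0.
FX sale $165 billion: just an asset swap on bank balance sheets → 0.
Net: 366 − 317 + 0 + 0 = +$49 billion.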